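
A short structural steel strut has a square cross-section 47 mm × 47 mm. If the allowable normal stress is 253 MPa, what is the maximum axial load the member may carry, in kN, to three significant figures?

559 kN

A = 2209 mm².
P_max = σ_allow · A = 253 · 2209 = 558900 N = 558.9 kN.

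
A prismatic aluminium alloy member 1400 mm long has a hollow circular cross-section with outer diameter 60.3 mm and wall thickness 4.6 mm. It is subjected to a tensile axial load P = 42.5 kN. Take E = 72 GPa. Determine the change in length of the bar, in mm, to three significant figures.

A = 804.9 mm².
δ_mech = NL/(AE) = 42500·1400/(804.9·72000) = 1.027 mm.

1.03 mm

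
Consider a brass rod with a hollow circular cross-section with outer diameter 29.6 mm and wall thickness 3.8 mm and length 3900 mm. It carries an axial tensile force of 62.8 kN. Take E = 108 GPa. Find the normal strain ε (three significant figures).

A = 308 mm².
σ = N/A = 203.9 MPa; ε = σ/E = 203.9/108000 = 1.888e-03.

0.00189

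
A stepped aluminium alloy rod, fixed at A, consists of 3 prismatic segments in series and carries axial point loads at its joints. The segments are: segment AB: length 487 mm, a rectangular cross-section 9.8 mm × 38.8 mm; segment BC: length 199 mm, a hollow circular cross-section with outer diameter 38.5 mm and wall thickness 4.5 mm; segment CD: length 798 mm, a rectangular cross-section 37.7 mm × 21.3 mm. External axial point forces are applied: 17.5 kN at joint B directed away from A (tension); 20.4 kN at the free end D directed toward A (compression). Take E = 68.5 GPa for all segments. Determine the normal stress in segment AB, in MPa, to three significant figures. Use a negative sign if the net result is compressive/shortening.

-7.63 MPa

Internal axial forces (sectioning from the free end, tension +): N_CD = -20.4 kN, N_BC = -20.4 kN, N_AB = -2.9 kN.
A_AB = 380.2 mm².
σ_AB = N_AB/A_AB = -2900/380.2 = -7.627 MPa.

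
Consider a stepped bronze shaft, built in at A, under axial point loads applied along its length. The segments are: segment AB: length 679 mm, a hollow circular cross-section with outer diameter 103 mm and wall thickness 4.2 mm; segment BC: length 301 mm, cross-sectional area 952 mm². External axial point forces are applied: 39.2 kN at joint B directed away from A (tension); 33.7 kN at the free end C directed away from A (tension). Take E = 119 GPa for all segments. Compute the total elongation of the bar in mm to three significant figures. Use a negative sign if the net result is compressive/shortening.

0.409 mm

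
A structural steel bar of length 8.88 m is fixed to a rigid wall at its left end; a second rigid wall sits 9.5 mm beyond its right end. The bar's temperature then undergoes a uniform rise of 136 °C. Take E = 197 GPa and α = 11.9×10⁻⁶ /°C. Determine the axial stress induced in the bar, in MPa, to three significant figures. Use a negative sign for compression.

-108 MPa

Free thermal expansion αLΔT = 11.9e-6 · 8880 · 136 = 14.37 mm.
The walls engage after the gap closes; constrained expansion = 14.37 − 9.5 = 4.871 mm.
The walls impose strain ε = −(4.871)/8880 = -5.4858e-04; σ = Eε = 197000 · -5.4858e-04 = -108.1 MPa.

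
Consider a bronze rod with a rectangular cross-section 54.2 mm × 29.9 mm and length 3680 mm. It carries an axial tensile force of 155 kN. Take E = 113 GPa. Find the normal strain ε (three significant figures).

A = 1621 mm².
σ = N/A = 95.64 MPa; ε = σ/E = 95.64/113000 = 8.464e-04.

8.46e-04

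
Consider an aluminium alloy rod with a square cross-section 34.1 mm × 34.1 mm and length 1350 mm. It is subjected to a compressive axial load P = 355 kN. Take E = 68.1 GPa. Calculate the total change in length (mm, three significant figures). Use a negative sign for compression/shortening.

-6.05 mm

A = 1163 mm².
δ_mech = NL/(AE) = -355000·1350/(1163·68100) = -6.052 mm.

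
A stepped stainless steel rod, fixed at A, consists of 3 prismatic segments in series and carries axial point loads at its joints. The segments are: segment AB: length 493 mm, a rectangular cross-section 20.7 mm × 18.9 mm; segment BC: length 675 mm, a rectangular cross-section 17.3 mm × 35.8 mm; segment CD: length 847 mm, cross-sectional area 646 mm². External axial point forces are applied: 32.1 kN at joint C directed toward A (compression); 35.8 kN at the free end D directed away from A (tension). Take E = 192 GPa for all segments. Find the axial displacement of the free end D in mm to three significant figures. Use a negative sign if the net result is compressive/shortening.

Internal axial forces (sectioning from the free end, tension +): N_CD = 35.8 kN, N_BC = 3.7 kN, N_AB = 3.7 kN.
A_AB = 391.2 mm².
A_BC = 619.3 mm².
δ_AB = 3700·493/(391.2·192000) = 0.02428 mm
δ_BC = 3700·675/(619.3·192000) = 0.021 mm
δ_CD = 35800·847/(646·192000) = 0.2445 mm
δ = Σδ_i = 0.2898 mm.

0.290 mm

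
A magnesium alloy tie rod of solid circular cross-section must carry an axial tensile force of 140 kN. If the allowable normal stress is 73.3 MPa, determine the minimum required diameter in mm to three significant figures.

49.3 mm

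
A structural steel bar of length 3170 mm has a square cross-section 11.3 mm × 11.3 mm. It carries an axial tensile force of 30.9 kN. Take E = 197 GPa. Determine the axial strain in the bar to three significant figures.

0.00123

A = 127.7 mm².
σ = N/A = 242 MPa; ε = σ/E = 242/197000 = 1.228e-03.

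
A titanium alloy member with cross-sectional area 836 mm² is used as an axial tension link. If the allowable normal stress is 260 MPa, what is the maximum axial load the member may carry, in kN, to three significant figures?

217 kN

P_max = σ_allow · A = 260 · 836 = 217400 N = 217.4 kN.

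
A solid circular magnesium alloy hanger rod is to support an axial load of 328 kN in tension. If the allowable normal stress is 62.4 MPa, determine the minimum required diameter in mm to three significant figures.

Required area A ≥ P/σ_allow = 328000/62.4 = 5256 mm².
For a solid circular section, d ≥ √(4A/π) = 81.81 mm.

81.8 mm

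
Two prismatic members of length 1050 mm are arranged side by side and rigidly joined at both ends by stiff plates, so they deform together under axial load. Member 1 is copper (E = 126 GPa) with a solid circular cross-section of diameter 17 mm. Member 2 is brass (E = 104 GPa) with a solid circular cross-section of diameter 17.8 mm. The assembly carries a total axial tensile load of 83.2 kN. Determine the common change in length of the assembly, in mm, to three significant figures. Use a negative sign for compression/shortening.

1.60 mm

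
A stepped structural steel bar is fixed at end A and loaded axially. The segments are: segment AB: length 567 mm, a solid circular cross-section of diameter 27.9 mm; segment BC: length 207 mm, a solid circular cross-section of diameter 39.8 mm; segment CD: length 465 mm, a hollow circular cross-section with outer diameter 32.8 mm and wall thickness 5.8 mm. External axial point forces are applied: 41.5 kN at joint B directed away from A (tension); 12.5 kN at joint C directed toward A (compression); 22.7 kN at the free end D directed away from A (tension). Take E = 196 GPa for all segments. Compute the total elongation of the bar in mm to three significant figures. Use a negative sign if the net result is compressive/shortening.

0.363 mm

Internal axial forces (sectioning from the free end, tension +): N_CD = 22.7 kN, N_BC = 10.2 kN, N_AB = 51.7 kN.
A_AB = 611.4 mm².
A_BC = 1244 mm².
A_CD = 492 mm².
δ_AB = 51700·567/(611.4·196000) = 0.2446 mm
δ_BC = 10200·207/(1244·196000) = 0.008659 mm
δ_CD = 22700·465/(492·196000) = 0.1095 mm
δ = Σδ_i = 0.3628 mm.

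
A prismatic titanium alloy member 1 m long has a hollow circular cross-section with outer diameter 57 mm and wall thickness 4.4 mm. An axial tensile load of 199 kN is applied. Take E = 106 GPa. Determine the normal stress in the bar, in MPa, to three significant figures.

274 MPa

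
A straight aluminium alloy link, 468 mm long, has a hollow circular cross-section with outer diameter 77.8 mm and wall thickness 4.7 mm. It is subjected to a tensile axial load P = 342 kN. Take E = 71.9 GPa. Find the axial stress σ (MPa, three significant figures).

317 MPa

A = 1079 mm².
σ = N/A = 342000/1079 = 316.9 MPa.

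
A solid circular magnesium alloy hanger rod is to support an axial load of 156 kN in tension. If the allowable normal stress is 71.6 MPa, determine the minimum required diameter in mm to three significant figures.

52.7 mm

Required area A ≥ P/σ_allow = 156000/71.6 = 2179 mm².
For a solid circular section, d ≥ √(4A/π) = 52.67 mm.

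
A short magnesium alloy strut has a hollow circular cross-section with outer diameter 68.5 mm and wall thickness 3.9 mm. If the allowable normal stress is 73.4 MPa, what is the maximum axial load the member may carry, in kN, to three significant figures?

A = 791.5 mm².
P_max = σ_allow · A = 73.4 · 791.5 = 58100 N = 58.1 kN.

58.1 kN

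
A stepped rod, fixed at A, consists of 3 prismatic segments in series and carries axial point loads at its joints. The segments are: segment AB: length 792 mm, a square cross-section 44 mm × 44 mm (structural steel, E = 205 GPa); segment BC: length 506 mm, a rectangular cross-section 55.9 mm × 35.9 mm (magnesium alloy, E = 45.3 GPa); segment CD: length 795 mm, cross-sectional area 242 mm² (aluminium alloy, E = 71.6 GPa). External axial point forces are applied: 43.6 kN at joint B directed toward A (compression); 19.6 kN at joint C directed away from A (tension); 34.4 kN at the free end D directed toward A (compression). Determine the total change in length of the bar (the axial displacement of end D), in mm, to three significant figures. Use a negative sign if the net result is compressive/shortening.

-1.78 mm

Internal axial forces (sectioning from the free end, tension +): N_CD = -34.4 kN, N_BC = -14.8 kN, N_AB = -58.4 kN.
A_AB = 1936 mm².
A_BC = 2007 mm².
δ_AB = -58400·792/(1936·205000) = -0.1165 mm
δ_BC = -14800·506/(2007·45300) = -0.08238 mm
δ_CD = -34400·795/(242·71600) = -1.578 mm
δ = Σδ_i = -1.777 mm.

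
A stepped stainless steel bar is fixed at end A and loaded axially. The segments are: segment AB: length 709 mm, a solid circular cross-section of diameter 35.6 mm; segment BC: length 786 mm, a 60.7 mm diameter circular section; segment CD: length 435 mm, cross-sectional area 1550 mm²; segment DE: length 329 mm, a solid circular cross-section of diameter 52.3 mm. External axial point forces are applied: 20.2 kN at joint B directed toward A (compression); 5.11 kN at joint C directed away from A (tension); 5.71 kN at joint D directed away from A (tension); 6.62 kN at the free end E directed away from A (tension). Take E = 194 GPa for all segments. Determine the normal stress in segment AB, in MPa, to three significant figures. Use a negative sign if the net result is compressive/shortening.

Internal axial forces (sectioning from the free end, tension +): N_DE = 6.62 kN, N_CD = 12.33 kN, N_BC = 17.44 kN, N_AB = -2.76 kN.
A_AB = 995.4 mm².
σ_AB = N_AB/A_AB = -2760/995.4 = -2.773 MPa.

-2.77 MPa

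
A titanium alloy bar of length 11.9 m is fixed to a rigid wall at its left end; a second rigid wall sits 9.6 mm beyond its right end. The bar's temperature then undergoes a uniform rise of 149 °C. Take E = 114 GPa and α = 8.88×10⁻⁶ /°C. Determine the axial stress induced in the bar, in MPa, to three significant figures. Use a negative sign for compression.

-58.9 MPa

Free thermal expansion αLΔT = 8.88e-6 · 11900 · 149 = 15.75 mm.
The walls engage after the gap closes; constrained expansion = 15.75 − 9.6 = 6.145 mm.
The walls impose strain ε = −(6.145)/11900 = -5.1640e-04; σ = Eε = 114000 · -5.1640e-04 = -58.87 MPa.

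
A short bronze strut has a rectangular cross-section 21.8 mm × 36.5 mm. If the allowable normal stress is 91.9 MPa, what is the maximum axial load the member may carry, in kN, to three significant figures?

A = 795.7 mm².
P_max = σ_allow · A = 91.9 · 795.7 = 73120 N = 73.12 kN.

73.1 kN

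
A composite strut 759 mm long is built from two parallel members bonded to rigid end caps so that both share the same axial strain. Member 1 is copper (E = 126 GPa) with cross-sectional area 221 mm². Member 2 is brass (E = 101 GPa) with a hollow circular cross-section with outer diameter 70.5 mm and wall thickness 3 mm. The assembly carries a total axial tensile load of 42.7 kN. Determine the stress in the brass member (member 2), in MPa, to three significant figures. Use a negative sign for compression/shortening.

46.8 MPa

A_2 = 636.2 mm².
Equal strain + equilibrium ⇒ each member carries load in proportion to AE: A₁E₁ = 27850000 N, A₂E₂ = 64250000 N, ΣAE = 92100000 N.
σ₂ = P·E₂/ΣAE = 42700·101000/92100000 = 46.83 MPa.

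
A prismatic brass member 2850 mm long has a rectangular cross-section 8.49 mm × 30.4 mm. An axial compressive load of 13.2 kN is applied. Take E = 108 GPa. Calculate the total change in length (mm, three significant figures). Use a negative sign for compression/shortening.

-1.35 mm

A = 258.1 mm².
δ_mech = NL/(AE) = -13200·2850/(258.1·108000) = -1.35 mm.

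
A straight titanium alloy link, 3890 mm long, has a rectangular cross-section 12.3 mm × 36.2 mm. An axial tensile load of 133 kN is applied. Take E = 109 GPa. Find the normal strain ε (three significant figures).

A = 445.3 mm².
σ = N/A = 298.7 MPa; ε = σ/E = 298.7/109000 = 2.740e-03.

0.00274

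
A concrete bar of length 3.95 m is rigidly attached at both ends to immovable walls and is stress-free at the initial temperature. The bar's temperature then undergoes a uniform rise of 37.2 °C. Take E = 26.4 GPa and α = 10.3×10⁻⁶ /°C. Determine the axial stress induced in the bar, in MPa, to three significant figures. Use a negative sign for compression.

-10.1 MPa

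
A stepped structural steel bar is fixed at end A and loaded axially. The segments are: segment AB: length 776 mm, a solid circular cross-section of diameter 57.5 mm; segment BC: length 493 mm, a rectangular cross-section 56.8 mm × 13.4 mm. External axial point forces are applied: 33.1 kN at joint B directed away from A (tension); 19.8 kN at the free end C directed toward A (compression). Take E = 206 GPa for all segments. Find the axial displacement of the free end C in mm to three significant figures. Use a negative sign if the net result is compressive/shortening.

-0.0430 mm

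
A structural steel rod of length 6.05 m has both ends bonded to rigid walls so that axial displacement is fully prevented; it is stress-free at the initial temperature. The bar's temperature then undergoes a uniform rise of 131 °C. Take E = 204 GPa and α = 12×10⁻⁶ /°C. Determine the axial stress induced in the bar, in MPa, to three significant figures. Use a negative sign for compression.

Free thermal expansion αLΔT = 12e-6 · 6050 · 131 = 9.511 mm.
The walls impose strain ε = −(9.511)/6050 = -1.5720e-03; σ = Eε = 204000 · -1.5720e-03 = -320.7 MPa.

-321 MPa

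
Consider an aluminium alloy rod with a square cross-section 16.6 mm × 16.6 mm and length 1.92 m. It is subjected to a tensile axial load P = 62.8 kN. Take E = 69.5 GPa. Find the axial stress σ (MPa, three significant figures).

228 MPa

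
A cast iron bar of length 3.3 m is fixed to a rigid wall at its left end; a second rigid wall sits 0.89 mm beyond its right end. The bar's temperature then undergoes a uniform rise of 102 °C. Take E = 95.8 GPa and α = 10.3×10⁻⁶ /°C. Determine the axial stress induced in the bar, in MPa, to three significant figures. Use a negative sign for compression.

-74.8 MPa

Free thermal expansion αLΔT = 10.3e-6 · 3300 · 102 = 3.467 mm.
The walls engage after the gap closes; constrained expansion = 3.467 − 0.89 = 2.577 mm.
The walls impose strain ε = −(2.577)/3300 = -7.8090e-04; σ = Eε = 95800 · -7.8090e-04 = -74.81 MPa.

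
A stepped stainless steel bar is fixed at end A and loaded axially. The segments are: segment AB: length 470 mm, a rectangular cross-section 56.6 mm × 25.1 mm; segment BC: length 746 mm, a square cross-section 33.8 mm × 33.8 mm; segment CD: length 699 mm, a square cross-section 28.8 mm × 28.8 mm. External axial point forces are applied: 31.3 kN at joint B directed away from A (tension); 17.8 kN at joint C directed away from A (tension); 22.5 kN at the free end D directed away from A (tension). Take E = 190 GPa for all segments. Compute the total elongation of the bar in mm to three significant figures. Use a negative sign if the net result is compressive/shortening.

Internal axial forces (sectioning from the free end, tension +): N_CD = 22.5 kN, N_BC = 40.3 kN, N_AB = 71.6 kN.
A_AB = 1421 mm².
A_BC = 1142 mm².
A_CD = 829.4 mm².
δ_AB = 71600·470/(1421·190000) = 0.1247 mm
δ_BC = 40300·746/(1142·190000) = 0.1385 mm
δ_CD = 22500·699/(829.4·190000) = 0.0998 mm
δ = Σδ_i = 0.363 mm.

0.363 mm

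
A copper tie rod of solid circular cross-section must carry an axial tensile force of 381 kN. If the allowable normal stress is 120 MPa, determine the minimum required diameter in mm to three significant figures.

Required area A ≥ P/σ_allow = 381000/120 = 3175 mm².
For a solid circular section, d ≥ √(4A/π) = 63.58 mm.

63.6 mm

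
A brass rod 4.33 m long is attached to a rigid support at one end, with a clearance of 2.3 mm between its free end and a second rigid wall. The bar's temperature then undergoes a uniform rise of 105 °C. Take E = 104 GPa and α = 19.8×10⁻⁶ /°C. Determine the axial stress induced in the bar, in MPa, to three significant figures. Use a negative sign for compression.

Free thermal expansion αLΔT = 19.8e-6 · 4330 · 105 = 9.002 mm.
The walls engage after the gap closes; constrained expansion = 9.002 − 2.3 = 6.702 mm.
The walls impose strain ε = −(6.702)/4330 = -1.5478e-03; σ = Eε = 104000 · -1.5478e-03 = -161 MPa.

-161 MPa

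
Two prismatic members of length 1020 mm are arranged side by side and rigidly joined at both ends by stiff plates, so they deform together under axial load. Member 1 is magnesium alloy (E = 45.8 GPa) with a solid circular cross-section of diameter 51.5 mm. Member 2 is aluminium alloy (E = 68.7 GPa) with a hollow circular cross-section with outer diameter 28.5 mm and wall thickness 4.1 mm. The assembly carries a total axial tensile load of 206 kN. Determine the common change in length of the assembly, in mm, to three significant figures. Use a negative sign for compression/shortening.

A_1 = 2083 mm².
A_2 = 314.3 mm².
Equal strain + equilibrium ⇒ each member carries load in proportion to AE: A₁E₁ = 95400000 N, A₂E₂ = 21590000 N, ΣAE = 117000000 N.
δ = PL/ΣAE = 206000·1020/117000000 = 1.796 mm.

1.80 mm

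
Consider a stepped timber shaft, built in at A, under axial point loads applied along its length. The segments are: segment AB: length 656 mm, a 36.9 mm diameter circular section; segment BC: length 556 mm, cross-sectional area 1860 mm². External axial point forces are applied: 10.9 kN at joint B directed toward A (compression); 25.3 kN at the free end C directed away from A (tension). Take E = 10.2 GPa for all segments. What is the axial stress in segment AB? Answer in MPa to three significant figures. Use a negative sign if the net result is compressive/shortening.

13.5 MPa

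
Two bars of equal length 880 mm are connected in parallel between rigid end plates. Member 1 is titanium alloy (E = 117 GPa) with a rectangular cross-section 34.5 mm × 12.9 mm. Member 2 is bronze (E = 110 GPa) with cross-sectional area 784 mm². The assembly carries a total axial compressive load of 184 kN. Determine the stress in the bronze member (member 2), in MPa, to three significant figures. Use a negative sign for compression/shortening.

-146 MPa

A_1 = 445.1 mm².
Equal strain + equilibrium ⇒ each member carries load in proportion to AE: A₁E₁ = 52070000 N, A₂E₂ = 86240000 N, ΣAE = 138300000 N.
σ₂ = P·E₂/ΣAE = -184000·110000/138300000 = -146.3 MPa.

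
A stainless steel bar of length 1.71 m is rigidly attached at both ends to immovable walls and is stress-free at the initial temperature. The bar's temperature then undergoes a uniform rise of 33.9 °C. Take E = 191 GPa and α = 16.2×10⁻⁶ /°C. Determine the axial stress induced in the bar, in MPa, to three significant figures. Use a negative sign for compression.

-105 MPa

Free thermal expansion αLΔT = 16.2e-6 · 1710 · 33.9 = 0.9391 mm.
The walls impose strain ε = −(0.9391)/1710 = -5.4918e-04; σ = Eε = 191000 · -5.4918e-04 = -104.9 MPa.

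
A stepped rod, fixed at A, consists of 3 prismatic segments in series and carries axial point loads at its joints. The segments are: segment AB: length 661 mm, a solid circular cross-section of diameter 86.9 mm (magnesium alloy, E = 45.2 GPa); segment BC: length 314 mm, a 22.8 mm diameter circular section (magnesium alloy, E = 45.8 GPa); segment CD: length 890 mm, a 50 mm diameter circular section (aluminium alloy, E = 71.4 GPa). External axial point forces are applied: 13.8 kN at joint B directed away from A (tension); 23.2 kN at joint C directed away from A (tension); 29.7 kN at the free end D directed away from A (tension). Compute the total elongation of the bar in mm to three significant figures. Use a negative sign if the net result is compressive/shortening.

Internal axial forces (sectioning from the free end, tension +): N_CD = 29.7 kN, N_BC = 52.9 kN, N_AB = 66.7 kN.
A_AB = 5931 mm².
A_BC = 408.3 mm².
A_CD = 1963 mm².
δ_AB = 66700·661/(5931·45200) = 0.1645 mm
δ_BC = 52900·314/(408.3·45800) = 0.8883 mm
δ_CD = 29700·890/(1963·71400) = 0.1885 mm
δ = Σδ_i = 1.241 mm.

1.24 mm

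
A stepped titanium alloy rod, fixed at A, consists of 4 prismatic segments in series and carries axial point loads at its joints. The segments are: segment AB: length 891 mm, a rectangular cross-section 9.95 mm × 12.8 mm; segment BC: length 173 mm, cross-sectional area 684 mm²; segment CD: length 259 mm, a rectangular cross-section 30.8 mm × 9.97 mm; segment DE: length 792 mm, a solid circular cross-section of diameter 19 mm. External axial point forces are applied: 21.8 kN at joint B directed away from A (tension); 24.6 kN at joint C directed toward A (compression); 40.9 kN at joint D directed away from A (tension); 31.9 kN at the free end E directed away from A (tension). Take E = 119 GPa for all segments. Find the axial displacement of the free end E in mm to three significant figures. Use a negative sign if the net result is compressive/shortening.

5.48 mm

Internal axial forces (sectioning from the free end, tension +): N_DE = 31.9 kN, N_CD = 72.8 kN, N_BC = 48.2 kN, N_AB = 70 kN.
A_AB = 127.4 mm².
A_CD = 307.1 mm².
A_DE = 283.5 mm².
δ_AB = 70000·891/(127.4·119000) = 4.115 mm
δ_BC = 48200·173/(684·119000) = 0.1024 mm
δ_CD = 72800·259/(307.1·119000) = 0.516 mm
δ_DE = 31900·792/(283.5·119000) = 0.7488 mm
δ = Σδ_i = 5.482 mm.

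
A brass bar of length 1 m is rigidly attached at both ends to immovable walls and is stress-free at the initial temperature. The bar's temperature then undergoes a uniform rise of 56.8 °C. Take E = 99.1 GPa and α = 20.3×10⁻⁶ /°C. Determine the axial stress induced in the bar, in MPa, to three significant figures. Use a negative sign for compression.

Free thermal expansion αLΔT = 20.3e-6 · 1000 · 56.8 = 1.153 mm.
The walls impose strain ε = −(1.153)/1000 = -1.1530e-03; σ = Eε = 99100 · -1.1530e-03 = -114.3 MPa.

-114 MPa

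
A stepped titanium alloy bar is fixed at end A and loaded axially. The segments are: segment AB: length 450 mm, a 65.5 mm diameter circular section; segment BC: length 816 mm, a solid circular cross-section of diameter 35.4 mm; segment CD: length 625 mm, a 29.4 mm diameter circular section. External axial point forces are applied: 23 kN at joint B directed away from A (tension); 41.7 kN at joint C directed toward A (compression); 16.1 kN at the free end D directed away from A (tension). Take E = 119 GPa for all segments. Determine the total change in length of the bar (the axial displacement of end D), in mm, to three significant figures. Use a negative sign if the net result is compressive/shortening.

-0.0567 mm

Internal axial forces (sectioning from the free end, tension +): N_CD = 16.1 kN, N_BC = -25.6 kN, N_AB = -2.6 kN.
A_AB = 3370 mm².
A_BC = 984.2 mm².
A_CD = 678.9 mm².
δ_AB = -2600·450/(3370·119000) = -0.002918 mm
δ_BC = -25600·816/(984.2·119000) = -0.1784 mm
δ_CD = 16100·625/(678.9·119000) = 0.1246 mm
δ = Σδ_i = -0.05671 mm.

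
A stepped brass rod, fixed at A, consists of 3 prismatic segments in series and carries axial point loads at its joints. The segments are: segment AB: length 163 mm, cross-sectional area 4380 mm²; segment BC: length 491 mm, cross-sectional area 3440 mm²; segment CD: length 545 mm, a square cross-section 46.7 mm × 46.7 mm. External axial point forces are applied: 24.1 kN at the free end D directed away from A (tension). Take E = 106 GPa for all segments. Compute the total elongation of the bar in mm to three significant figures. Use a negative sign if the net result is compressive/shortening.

0.0977 mm

Internal axial forces (sectioning from the free end, tension +): N_CD = 24.1 kN, N_BC = 24.1 kN, N_AB = 24.1 kN.
A_CD = 2181 mm².
δ_AB = 24100·163/(4380·106000) = 0.008461 mm
δ_BC = 24100·491/(3440·106000) = 0.03245 mm
δ_CD = 24100·545/(2181·106000) = 0.05682 mm
δ = Σδ_i = 0.09773 mm.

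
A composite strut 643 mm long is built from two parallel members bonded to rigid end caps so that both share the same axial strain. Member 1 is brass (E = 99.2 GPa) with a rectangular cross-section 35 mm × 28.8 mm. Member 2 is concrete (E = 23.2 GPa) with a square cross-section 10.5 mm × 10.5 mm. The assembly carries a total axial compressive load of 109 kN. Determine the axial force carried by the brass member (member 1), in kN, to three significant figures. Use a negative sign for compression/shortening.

A_1 = 1008 mm².
A_2 = 110.2 mm².
Equal strain + equilibrium ⇒ each member carries load in proportion to AE: A₁E₁ = 99990000 N, A₂E₂ = 2558000 N, ΣAE = 102600000 N.
F₁ = P·A₁E₁/ΣAE = -109000·99990000/102600000 = -106300 N.

-106 kN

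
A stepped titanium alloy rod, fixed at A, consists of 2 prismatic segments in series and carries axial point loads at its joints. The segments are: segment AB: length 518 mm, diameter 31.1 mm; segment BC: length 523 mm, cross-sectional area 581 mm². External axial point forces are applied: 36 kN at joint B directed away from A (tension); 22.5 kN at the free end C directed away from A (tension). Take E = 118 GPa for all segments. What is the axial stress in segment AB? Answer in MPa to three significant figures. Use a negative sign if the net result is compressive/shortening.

77.0 MPa

Internal axial forces (sectioning from the free end, tension +): N_BC = 22.5 kN, N_AB = 58.5 kN.
A_AB = 759.6 mm².
σ_AB = N_AB/A_AB = 58500/759.6 = 77.01 MPa.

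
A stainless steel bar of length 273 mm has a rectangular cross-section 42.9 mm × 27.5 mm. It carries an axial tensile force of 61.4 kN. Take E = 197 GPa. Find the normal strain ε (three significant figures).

A = 1180 mm².
σ = N/A = 52.04 MPa; ε = σ/E = 52.04/197000 = 2.642e-04.

2.64e-04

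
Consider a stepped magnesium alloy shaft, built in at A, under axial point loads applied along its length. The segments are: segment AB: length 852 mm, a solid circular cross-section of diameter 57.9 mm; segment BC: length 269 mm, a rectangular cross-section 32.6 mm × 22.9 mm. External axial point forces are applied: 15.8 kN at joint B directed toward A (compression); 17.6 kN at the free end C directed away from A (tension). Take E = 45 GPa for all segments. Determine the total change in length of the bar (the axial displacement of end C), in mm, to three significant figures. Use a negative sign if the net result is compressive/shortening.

Internal axial forces (sectioning from the free end, tension +): N_BC = 17.6 kN, N_AB = 1.8 kN.
A_AB = 2633 mm².
A_BC = 746.5 mm².
δ_AB = 1800·852/(2633·45000) = 0.01294 mm
δ_BC = 17600·269/(746.5·45000) = 0.1409 mm
δ = Σδ_i = 0.1539 mm.

0.154 mm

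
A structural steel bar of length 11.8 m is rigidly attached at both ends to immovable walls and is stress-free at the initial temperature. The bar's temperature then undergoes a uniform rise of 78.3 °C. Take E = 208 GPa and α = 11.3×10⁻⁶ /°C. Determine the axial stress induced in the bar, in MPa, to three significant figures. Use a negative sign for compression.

-184 MPa

Free thermal expansion αLΔT = 11.3e-6 · 11800 · 78.3 = 10.44 mm.
The walls impose strain ε = −(10.44)/11800 = -8.8479e-04; σ = Eε = 208000 · -8.8479e-04 = -184 MPa.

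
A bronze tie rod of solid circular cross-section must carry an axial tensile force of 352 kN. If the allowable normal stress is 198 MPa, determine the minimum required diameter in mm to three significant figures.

47.6 mm

Required area A ≥ P/σ_allow = 352000/198 = 1778 mm².
For a solid circular section, d ≥ √(4A/π) = 47.58 mm.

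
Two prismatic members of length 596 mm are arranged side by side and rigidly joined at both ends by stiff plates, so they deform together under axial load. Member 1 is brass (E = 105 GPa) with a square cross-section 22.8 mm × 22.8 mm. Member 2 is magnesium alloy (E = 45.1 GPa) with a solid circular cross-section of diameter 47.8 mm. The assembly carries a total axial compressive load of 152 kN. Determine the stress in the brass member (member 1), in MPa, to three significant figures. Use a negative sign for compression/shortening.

-118 MPa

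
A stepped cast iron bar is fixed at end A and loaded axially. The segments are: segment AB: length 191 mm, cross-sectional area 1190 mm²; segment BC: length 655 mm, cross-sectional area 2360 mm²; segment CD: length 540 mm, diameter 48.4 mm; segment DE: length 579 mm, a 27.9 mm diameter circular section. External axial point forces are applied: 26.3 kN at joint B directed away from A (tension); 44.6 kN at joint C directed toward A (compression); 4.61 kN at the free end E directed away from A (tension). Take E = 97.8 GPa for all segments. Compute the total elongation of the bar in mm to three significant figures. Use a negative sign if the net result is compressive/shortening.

Internal axial forces (sectioning from the free end, tension +): N_DE = 4.61 kN, N_CD = 4.61 kN, N_BC = -39.99 kN, N_AB = -13.69 kN.
A_CD = 1840 mm².
A_DE = 611.4 mm².
δ_AB = -13690·191/(1190·97800) = -0.02247 mm
δ_BC = -39990·655/(2360·97800) = -0.1135 mm
δ_CD = 4610·540/(1840·97800) = 0.01383 mm
δ_DE = 4610·579/(611.4·97800) = 0.04464 mm
δ = Σδ_i = -0.07748 mm.

-0.0775 mm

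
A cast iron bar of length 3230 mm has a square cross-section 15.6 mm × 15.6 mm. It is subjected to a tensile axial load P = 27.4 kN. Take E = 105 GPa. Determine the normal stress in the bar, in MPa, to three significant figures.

A = 243.4 mm².
σ = N/A = 27400/243.4 = 112.6 MPa.

113 MPa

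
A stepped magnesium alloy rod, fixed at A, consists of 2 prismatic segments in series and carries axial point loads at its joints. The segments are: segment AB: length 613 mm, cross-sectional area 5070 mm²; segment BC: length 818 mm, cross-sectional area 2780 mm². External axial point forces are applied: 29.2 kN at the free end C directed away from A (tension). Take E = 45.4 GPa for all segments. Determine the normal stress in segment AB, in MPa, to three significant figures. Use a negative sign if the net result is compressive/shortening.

Internal axial forces (sectioning from the free end, tension +): N_BC = 29.2 kN, N_AB = 29.2 kN.
σ_AB = N_AB/A_AB = 29200/5070 = 5.759 MPa.

5.76 MPa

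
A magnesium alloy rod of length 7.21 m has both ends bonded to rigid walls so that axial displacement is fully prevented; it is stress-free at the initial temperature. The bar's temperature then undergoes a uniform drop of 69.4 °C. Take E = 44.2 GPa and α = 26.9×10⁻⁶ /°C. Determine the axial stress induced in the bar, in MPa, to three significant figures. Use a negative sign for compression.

82.5 MPa

Free thermal expansion αLΔT = 26.9e-6 · 7210 · -69.4 = -13.46 mm.
The walls impose strain ε = −(-13.46)/7210 = 1.8669e-03; σ = Eε = 44200 · 1.8669e-03 = 82.52 MPa.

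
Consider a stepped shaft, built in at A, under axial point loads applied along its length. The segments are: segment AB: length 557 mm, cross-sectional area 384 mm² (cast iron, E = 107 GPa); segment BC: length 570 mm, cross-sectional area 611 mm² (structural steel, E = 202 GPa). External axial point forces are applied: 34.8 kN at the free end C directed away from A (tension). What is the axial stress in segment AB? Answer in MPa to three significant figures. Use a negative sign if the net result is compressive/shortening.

90.6 MPa

Internal axial forces (sectioning from the free end, tension +): N_BC = 34.8 kN, N_AB = 34.8 kN.
σ_AB = N_AB/A_AB = 34800/384 = 90.62 MPa.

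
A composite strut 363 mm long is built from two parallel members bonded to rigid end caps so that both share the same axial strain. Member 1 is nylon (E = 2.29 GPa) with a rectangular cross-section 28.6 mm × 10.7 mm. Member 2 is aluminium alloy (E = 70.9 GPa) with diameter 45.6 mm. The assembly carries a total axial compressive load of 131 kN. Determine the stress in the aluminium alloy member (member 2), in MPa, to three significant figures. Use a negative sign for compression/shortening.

A_1 = 306 mm².
A_2 = 1633 mm².
Equal strain + equilibrium ⇒ each member carries load in proportion to AE: A₁E₁ = 700800 N, A₂E₂ = 115800000 N, ΣAE = 116500000 N.
σ₂ = P·E₂/ΣAE = -131000·70900/116500000 = -79.73 MPa.

-79.7 MPa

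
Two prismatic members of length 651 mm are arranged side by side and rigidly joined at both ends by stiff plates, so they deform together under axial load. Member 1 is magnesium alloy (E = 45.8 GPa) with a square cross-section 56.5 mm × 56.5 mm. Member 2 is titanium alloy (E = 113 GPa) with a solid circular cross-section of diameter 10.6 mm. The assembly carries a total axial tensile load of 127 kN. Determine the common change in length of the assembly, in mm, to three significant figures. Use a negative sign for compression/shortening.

A_1 = 3192 mm².
A_2 = 88.25 mm².
Equal strain + equilibrium ⇒ each member carries load in proportion to AE: A₁E₁ = 146200000 N, A₂E₂ = 9972000 N, ΣAE = 156200000 N.
δ = PL/ΣAE = 127000·651/156200000 = 0.5294 mm.

0.529 mm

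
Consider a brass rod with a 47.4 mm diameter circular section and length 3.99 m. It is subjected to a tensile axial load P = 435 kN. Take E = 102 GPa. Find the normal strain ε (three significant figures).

0.00242

A = 1765 mm².
σ = N/A = 246.5 MPa; ε = σ/E = 246.5/102000 = 2.417e-03.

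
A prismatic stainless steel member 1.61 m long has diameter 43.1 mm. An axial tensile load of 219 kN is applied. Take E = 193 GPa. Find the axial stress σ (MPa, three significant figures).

A = 1459 mm².
σ = N/A = 219000/1459 = 150.1 MPa.

150 MPa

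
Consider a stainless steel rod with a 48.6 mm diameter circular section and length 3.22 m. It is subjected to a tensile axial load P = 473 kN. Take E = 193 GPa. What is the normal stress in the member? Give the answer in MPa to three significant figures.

255 MPa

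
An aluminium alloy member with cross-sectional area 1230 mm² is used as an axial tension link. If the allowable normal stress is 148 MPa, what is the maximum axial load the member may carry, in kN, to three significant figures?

182 kN

P_max = σ_allow · A = 148 · 1230 = 182000 N = 182 kN.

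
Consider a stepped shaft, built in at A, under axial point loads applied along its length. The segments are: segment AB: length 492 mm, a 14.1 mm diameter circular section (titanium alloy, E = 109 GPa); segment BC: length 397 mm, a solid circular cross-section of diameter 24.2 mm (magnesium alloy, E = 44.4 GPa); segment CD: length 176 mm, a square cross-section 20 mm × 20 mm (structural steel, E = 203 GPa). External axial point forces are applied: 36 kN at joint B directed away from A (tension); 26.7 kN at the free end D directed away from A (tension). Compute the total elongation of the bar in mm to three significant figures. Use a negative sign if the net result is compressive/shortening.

2.39 mm

Internal axial forces (sectioning from the free end, tension +): N_CD = 26.7 kN, N_BC = 26.7 kN, N_AB = 62.7 kN.
A_AB = 156.1 mm².
A_BC = 460 mm².
A_CD = 400 mm².
δ_AB = 62700·492/(156.1·109000) = 1.813 mm
δ_BC = 26700·397/(460·44400) = 0.519 mm
δ_CD = 26700·176/(400·203000) = 0.05787 mm
δ = Σδ_i = 2.389 mm.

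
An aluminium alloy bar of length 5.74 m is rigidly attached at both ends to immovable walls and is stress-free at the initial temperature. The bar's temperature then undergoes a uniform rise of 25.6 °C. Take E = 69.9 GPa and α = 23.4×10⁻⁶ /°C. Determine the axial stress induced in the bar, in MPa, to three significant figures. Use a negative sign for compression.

-41.9 MPa

Free thermal expansion αLΔT = 23.4e-6 · 5740 · 25.6 = 3.438 mm.
The walls impose strain ε = −(3.438)/5740 = -5.9904e-04; σ = Eε = 69900 · -5.9904e-04 = -41.87 MPa.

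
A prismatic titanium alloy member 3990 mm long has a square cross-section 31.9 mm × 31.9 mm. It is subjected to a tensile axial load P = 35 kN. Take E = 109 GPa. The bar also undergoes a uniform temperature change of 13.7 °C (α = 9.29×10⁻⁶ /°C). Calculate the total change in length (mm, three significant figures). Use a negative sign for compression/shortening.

A = 1018 mm².
δ_mech = NL/(AE) = 35000·3990/(1018·109000) = 1.259 mm.
δ_thermal = αLΔT = 9.29e-6·3990·13.7 = 0.5078 mm.
δ = δ_mech + δ_thermal = 1.767 mm.

1.77 mm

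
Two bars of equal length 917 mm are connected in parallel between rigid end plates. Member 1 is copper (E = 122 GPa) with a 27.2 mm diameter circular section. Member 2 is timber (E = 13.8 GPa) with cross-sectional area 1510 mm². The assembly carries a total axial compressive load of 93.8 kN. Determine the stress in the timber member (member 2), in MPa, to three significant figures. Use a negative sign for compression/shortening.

A_1 = 581.1 mm².
Equal strain + equilibrium ⇒ each member carries load in proportion to AE: A₁E₁ = 70890000 N, A₂E₂ = 20840000 N, ΣAE = 91730000 N.
σ₂ = P·E₂/ΣAE = -93800·13800/91730000 = -14.11 MPa.

-14.1 MPa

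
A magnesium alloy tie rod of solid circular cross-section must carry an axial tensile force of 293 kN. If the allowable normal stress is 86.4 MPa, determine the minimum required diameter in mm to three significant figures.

Required area A ≥ P/σ_allow = 293000/86.4 = 3391 mm².
For a solid circular section, d ≥ √(4A/π) = 65.71 mm.

65.7 mm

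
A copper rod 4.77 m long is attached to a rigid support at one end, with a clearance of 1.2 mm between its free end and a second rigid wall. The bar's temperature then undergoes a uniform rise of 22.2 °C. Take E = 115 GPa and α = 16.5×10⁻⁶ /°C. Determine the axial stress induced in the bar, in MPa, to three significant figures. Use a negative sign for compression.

-13.2 MPa

Free thermal expansion αLΔT = 16.5e-6 · 4770 · 22.2 = 1.747 mm.
The walls engage after the gap closes; constrained expansion = 1.747 − 1.2 = 0.5473 mm.
The walls impose strain ε = −(0.5473)/4770 = -1.1473e-04; σ = Eε = 115000 · -1.1473e-04 = -13.19 MPa.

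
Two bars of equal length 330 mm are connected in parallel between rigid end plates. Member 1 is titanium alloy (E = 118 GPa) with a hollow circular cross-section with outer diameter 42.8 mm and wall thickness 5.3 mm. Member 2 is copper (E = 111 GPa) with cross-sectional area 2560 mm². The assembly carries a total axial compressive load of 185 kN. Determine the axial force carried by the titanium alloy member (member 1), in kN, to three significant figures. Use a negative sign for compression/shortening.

A_1 = 624.4 mm².
Equal strain + equilibrium ⇒ each member carries load in proportion to AE: A₁E₁ = 73680000 N, A₂E₂ = 284200000 N, ΣAE = 357800000 N.
F₁ = P·A₁E₁/ΣAE = -185000·73680000/357800000 = -38090 N.

-38.1 kN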